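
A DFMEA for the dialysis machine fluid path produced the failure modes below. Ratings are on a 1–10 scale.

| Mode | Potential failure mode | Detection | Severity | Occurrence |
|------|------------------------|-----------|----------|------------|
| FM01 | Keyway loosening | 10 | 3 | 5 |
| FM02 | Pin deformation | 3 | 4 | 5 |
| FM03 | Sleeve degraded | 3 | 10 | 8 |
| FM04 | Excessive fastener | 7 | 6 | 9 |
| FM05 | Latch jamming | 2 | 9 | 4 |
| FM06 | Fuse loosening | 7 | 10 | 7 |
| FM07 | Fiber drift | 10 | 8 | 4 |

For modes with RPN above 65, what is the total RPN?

1650

RPN = Severity × Occurrence × Detection:
  FM01: 3 × 5 × 10 = 150
  FM02: 4 × 5 × 3 = 60
  FM03: 10 × 8 × 3 = 240
  FM04: 6 × 9 × 7 = 378
  FM05: 9 × 4 × 2 = 72
  FM06: 10 × 7 × 7 = 490
  FM07: 8 × 4 × 10 = 320
RPN > 65: FM01 (150), FM03 (240), FM04 (378), FM05 (72), FM06 (490), FM07 (320).
Sum: 150 + 240 + 378 + 72 + 490 + 320 = 1650.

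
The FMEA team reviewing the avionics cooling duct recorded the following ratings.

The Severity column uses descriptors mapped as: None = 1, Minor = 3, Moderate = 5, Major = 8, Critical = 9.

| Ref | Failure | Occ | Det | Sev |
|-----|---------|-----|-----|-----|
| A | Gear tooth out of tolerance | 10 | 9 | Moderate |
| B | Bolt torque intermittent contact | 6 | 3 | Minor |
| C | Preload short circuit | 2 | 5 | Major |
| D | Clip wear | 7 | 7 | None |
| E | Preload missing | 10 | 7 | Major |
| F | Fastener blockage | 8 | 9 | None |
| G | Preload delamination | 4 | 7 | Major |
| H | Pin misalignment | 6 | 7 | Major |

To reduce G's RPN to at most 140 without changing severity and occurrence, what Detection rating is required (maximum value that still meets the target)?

4

G: S=8, O=4, D=7 → current RPN = 224.
Fixed product = 32. Need 32 × D ≤ 140, so D ≤ 140/32 = 4.38.
Maximum integer Detection rating = 4 (gives RPN 128; D=5 would give 160 > 140).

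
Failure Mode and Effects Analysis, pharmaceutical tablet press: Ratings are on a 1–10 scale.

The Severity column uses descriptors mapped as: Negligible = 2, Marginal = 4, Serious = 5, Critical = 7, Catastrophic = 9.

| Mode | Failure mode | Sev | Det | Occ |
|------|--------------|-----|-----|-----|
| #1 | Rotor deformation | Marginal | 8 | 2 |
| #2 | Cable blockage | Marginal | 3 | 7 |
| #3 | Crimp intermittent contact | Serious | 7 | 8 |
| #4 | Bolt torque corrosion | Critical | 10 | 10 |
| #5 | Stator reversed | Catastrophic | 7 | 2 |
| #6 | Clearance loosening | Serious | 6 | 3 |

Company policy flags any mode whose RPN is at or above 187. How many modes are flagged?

2

RPN = Severity × Occurrence × Detection:
  #1: 4 × 2 × 8 = 64
  #2: 4 × 7 × 3 = 84
  #3: 5 × 8 × 7 = 280
  #4: 7 × 10 × 10 = 700
  #5: 9 × 2 × 7 = 126
  #6: 5 × 3 × 6 = 90
Modes with RPN ≥ 187: #3 (280), #4 (700) → 2.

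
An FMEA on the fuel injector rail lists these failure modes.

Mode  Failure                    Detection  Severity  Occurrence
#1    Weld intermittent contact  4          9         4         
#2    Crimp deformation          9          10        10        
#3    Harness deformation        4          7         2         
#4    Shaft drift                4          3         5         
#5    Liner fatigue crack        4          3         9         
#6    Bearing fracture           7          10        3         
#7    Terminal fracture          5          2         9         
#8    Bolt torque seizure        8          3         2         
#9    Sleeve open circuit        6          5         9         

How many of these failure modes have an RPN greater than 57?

7

RPN = Severity × Occurrence × Detection:
  #1: 9 × 4 × 4 = 144
  #2: 10 × 10 × 9 = 900
  #3: 7 × 2 × 4 = 56
  #4: 3 × 5 × 4 = 60
  #5: 3 × 9 × 4 = 108
  #6: 10 × 3 × 7 = 210
  #7: 2 × 9 × 5 = 90
  #8: 3 × 2 × 8 = 48
  #9: 5 × 9 × 6 = 270
Modes with RPN > 57: #1 (144), #2 (900), #4 (60), #5 (108), #6 (210), #7 (90), #9 (270) → 7.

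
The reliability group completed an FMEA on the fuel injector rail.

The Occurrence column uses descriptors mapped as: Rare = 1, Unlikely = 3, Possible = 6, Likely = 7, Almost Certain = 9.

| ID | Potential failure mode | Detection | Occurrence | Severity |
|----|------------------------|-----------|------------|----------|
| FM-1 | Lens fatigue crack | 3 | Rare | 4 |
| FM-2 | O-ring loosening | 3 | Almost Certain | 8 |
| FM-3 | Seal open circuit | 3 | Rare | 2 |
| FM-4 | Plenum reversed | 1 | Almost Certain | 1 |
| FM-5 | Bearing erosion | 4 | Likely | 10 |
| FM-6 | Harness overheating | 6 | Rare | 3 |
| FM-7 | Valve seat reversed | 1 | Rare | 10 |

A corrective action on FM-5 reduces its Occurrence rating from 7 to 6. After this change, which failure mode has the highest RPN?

RPN = Severity × Occurrence × Detection:
  FM-1: 4 × 1 × 3 = 12
  FM-2: 8 × 9 × 3 = 216
  FM-3: 2 × 1 × 3 = 6
  FM-4: 1 × 9 × 1 = 9
  FM-5: 10 × 7 × 4 = 280
  FM-6: 3 × 1 × 6 = 18
  FM-7: 10 × 1 × 1 = 10
After action: FM-5 → 10 × 6 × 4 = 240.
Revised RPNs: FM-5=240, FM-2=216, FM-6=18, FM-1=12, FM-7=10, FM-4=9, FM-3=6.
Highest is now FM-5 (240).

FM-5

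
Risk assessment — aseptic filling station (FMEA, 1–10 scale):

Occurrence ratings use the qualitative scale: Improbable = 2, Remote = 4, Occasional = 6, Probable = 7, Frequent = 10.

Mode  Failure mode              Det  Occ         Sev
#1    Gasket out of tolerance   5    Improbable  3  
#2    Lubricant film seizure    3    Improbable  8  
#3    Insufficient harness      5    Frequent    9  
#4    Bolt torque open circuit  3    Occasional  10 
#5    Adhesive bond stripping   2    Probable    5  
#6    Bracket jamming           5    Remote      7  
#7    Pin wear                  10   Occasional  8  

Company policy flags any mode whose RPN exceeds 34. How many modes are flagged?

RPN = Severity × Occurrence × Detection:
  #1: 3 × 2 × 5 = 30
  #2: 8 × 2 × 3 = 48
  #3: 9 × 10 × 5 = 450
  #4: 10 × 6 × 3 = 180
  #5: 5 × 7 × 2 = 70
  #6: 7 × 4 × 5 = 140
  #7: 8 × 6 × 10 = 480
Modes with RPN > 34: #2 (48), #3 (450), #4 (180), #5 (70), #6 (140), #7 (480) → 6.

6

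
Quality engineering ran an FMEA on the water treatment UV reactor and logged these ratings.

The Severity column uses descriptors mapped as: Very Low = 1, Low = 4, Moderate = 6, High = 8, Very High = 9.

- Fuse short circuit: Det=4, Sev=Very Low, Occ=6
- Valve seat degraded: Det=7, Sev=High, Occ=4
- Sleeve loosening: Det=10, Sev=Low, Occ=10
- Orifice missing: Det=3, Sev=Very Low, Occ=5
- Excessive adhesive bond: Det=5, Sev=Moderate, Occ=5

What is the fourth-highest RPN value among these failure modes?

24

RPN = Severity × Occurrence × Detection:
  Fuse short circuit: 1 × 6 × 4 = 24
  Valve seat degraded: 8 × 4 × 7 = 224
  Sleeve loosening: 4 × 10 × 10 = 400
  Orifice missing: 1 × 5 × 3 = 15
  Excessive adhesive bond: 6 × 5 × 5 = 150
Sorted descending: 400, 224, 150, 24, 15.
The fourth-highest RPN is 24 (Fuse short circuit).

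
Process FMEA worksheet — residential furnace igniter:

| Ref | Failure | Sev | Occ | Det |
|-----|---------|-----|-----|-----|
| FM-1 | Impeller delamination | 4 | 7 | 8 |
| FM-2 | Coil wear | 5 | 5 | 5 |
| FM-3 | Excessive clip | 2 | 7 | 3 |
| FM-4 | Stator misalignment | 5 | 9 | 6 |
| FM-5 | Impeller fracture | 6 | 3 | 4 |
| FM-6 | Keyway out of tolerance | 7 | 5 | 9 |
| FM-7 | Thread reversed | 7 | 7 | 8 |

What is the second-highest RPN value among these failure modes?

RPN = Severity × Occurrence × Detection:
  FM-1: 4 × 7 × 8 = 224
  FM-2: 5 × 5 × 5 = 125
  FM-3: 2 × 7 × 3 = 42
  FM-4: 5 × 9 × 6 = 270
  FM-5: 6 × 3 × 4 = 72
  FM-6: 7 × 5 × 9 = 315
  FM-7: 7 × 7 × 8 = 392
Sorted descending: 392, 315, 270, 224, 125, 72, 42.
The second-highest RPN is 315 (FM-6).

315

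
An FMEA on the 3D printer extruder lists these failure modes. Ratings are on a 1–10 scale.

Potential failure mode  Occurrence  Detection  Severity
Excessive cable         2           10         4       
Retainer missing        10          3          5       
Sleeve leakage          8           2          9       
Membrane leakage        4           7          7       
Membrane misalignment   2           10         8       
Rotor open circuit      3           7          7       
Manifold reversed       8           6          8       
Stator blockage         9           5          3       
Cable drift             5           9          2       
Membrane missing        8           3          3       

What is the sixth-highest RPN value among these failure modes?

144

RPN = Severity × Occurrence × Detection:
  Excessive cable: 4 × 2 × 10 = 80
  Retainer missing: 5 × 10 × 3 = 150
  Sleeve leakage: 9 × 8 × 2 = 144
  Membrane leakage: 7 × 4 × 7 = 196
  Membrane misalignment: 8 × 2 × 10 = 160
  Rotor open circuit: 7 × 3 × 7 = 147
  Manifold reversed: 8 × 8 × 6 = 384
  Stator blockage: 3 × 9 × 5 = 135
  Cable drift: 2 × 5 × 9 = 90
  Membrane missing: 3 × 8 × 3 = 72
Sorted descending: 384, 196, 160, 150, 147, 144, 135, 90, 80, 72.
The sixth-highest RPN is 144 (Sleeve leakage).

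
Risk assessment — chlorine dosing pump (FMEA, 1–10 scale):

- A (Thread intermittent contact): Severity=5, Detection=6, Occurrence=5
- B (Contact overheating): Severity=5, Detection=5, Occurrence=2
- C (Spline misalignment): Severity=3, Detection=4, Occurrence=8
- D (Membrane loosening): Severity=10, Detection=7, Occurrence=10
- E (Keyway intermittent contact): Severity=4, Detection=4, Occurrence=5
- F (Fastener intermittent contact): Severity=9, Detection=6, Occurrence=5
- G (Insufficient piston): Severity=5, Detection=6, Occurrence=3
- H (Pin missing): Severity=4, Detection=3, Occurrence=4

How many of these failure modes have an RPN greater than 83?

5

RPN = Severity × Occurrence × Detection:
  A: 5 × 5 × 6 = 150
  B: 5 × 2 × 5 = 50
  C: 3 × 8 × 4 = 96
  D: 10 × 10 × 7 = 700
  E: 4 × 5 × 4 = 80
  F: 9 × 5 × 6 = 270
  G: 5 × 3 × 6 = 90
  H: 4 × 4 × 3 = 48
Modes with RPN > 83: A (150), C (96), D (700), F (270), G (90) → 5.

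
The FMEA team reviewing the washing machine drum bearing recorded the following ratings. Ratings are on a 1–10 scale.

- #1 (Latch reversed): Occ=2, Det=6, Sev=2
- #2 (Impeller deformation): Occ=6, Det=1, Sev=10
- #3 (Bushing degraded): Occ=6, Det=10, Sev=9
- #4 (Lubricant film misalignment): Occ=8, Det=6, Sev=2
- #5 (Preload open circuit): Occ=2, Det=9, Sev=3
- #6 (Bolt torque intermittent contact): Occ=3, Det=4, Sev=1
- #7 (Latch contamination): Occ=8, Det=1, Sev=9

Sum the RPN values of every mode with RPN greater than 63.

RPN = Severity × Occurrence × Detection:
  #1: 2 × 2 × 6 = 24
  #2: 10 × 6 × 1 = 60
  #3: 9 × 6 × 10 = 540
  #4: 2 × 8 × 6 = 96
  #5: 3 × 2 × 9 = 54
  #6: 1 × 3 × 4 = 12
  #7: 9 × 8 × 1 = 72
RPN > 63: #3 (540), #4 (96), #7 (72).
Sum: 540 + 96 + 72 = 708.

708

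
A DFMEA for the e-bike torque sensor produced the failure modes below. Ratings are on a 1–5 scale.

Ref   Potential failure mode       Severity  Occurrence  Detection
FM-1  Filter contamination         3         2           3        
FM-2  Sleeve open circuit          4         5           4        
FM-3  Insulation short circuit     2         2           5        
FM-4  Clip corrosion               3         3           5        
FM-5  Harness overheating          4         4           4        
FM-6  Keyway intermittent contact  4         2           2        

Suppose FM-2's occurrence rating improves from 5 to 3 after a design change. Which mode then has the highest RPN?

FM-5

RPN = Severity × Occurrence × Detection:
  FM-1: 3 × 2 × 3 = 18
  FM-2: 4 × 5 × 4 = 80
  FM-3: 2 × 2 × 5 = 20
  FM-4: 3 × 3 × 5 = 45
  FM-5: 4 × 4 × 4 = 64
  FM-6: 4 × 2 × 2 = 16
After action: FM-2 → 4 × 3 × 4 = 48.
Revised RPNs: FM-5=64, FM-2=48, FM-4=45, FM-3=20, FM-1=18, FM-6=16.
Highest is now FM-5 (64).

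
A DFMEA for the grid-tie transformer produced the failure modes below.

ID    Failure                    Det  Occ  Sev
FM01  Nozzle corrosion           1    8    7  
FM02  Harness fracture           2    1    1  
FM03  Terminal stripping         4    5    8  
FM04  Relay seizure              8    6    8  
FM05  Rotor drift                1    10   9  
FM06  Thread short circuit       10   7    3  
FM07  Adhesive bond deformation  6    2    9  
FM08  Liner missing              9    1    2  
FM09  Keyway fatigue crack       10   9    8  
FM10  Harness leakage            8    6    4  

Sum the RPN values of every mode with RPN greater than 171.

RPN = Severity × Occurrence × Detection:
  FM01: 7 × 8 × 1 = 56
  FM02: 1 × 1 × 2 = 2
  FM03: 8 × 5 × 4 = 160
  FM04: 8 × 6 × 8 = 384
  FM05: 9 × 10 × 1 = 90
  FM06: 3 × 7 × 10 = 210
  FM07: 9 × 2 × 6 = 108
  FM08: 2 × 1 × 9 = 18
  FM09: 8 × 9 × 10 = 720
  FM10: 4 × 6 × 8 = 192
RPN > 171: FM04 (384), FM06 (210), FM09 (720), FM10 (192).
Sum: 384 + 210 + 720 + 192 = 1506.

1506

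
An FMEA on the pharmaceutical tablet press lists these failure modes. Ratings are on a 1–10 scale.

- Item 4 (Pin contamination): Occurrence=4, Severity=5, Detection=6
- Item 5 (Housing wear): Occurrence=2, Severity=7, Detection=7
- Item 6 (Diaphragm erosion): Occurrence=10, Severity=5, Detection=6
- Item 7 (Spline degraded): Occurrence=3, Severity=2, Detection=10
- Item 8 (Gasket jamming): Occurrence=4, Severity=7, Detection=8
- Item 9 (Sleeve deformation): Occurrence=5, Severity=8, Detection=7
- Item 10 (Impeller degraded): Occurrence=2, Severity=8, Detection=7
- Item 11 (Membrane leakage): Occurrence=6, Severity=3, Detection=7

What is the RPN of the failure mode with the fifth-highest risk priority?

RPN = Severity × Occurrence × Detection:
  Item 4: 5 × 4 × 6 = 120
  Item 5: 7 × 2 × 7 = 98
  Item 6: 5 × 10 × 6 = 300
  Item 7: 2 × 3 × 10 = 60
  Item 8: 7 × 4 × 8 = 224
  Item 9: 8 × 5 × 7 = 280
  Item 10: 8 × 2 × 7 = 112
  Item 11: 3 × 6 × 7 = 126
Sorted descending: 300, 280, 224, 126, 120, 112, 98, 60.
The fifth-highest RPN is 120 (Item 4).

120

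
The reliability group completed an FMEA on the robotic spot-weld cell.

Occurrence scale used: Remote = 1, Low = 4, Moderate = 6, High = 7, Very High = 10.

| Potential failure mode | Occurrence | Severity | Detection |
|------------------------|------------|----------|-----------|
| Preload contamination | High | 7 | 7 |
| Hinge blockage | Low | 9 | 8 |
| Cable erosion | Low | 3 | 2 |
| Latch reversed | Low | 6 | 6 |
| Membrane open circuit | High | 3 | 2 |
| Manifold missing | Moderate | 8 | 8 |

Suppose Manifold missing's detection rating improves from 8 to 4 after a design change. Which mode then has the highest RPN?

RPN = Severity × Occurrence × Detection:
  Preload contamination: 7 × 7 × 7 = 343
  Hinge blockage: 9 × 4 × 8 = 288
  Cable erosion: 3 × 4 × 2 = 24
  Latch reversed: 6 × 4 × 6 = 144
  Membrane open circuit: 3 × 7 × 2 = 42
  Manifold missing: 8 × 6 × 8 = 384
After action: Manifold missing → 8 × 6 × 4 = 192.
Revised RPNs: Preload contamination=343, Hinge blockage=288, Manifold missing=192, Latch reversed=144, Membrane open circuit=42, Cable erosion=24.
Highest is now Preload contamination (343).

Preload contamination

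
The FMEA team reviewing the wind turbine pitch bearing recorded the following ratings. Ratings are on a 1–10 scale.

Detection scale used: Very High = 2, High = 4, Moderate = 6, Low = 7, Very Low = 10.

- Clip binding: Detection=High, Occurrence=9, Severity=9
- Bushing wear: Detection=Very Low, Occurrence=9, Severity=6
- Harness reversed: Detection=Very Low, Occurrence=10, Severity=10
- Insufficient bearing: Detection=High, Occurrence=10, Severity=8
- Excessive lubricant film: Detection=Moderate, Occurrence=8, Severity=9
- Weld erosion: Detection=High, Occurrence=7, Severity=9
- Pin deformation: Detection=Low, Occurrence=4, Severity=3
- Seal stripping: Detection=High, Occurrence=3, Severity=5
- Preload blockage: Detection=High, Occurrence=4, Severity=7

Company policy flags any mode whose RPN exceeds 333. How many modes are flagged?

RPN = Severity × Occurrence × Detection:
  Clip binding: 9 × 9 × 4 = 324
  Bushing wear: 6 × 9 × 10 = 540
  Harness reversed: 10 × 10 × 10 = 1000
  Insufficient bearing: 8 × 10 × 4 = 320
  Excessive lubricant film: 9 × 8 × 6 = 432
  Weld erosion: 9 × 7 × 4 = 252
  Pin deformation: 3 × 4 × 7 = 84
  Seal stripping: 5 × 3 × 4 = 60
  Preload blockage: 7 × 4 × 4 = 112
Modes with RPN > 333: Bushing wear (540), Harness reversed (1000), Excessive lubricant film (432) → 3.

3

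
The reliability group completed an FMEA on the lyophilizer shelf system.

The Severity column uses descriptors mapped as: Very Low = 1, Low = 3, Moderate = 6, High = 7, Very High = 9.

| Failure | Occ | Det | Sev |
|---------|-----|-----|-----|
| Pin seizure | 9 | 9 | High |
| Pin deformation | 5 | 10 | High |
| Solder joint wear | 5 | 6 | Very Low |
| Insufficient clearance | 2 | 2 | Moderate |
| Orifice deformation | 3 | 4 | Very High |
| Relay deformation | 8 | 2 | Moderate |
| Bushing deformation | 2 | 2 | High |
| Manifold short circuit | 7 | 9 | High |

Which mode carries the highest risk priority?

Pin seizure

RPN = Severity × Occurrence × Detection:
  Pin seizure: 7 × 9 × 9 = 567
  Pin deformation: 7 × 5 × 10 = 350
  Solder joint wear: 1 × 5 × 6 = 30
  Insufficient clearance: 6 × 2 × 2 = 24
  Orifice deformation: 9 × 3 × 4 = 108
  Relay deformation: 6 × 8 × 2 = 96
  Bushing deformation: 7 × 2 × 2 = 28
  Manifold short circuit: 7 × 7 × 9 = 441
Highest RPN is 567 → Pin seizure.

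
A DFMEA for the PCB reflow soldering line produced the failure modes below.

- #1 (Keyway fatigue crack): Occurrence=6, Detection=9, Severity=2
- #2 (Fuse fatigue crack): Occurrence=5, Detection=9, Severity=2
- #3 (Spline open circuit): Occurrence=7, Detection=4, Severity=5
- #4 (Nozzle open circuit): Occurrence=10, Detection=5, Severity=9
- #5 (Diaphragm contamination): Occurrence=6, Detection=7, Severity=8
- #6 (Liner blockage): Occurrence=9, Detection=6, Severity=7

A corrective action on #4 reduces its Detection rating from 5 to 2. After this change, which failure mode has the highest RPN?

#6

RPN = Severity × Occurrence × Detection:
  #1: 2 × 6 × 9 = 108
  #2: 2 × 5 × 9 = 90
  #3: 5 × 7 × 4 = 140
  #4: 9 × 10 × 5 = 450
  #5: 8 × 6 × 7 = 336
  #6: 7 × 9 × 6 = 378
After action: #4 → 9 × 10 × 2 = 180.
Revised RPNs: #6=378, #5=336, #4=180, #3=140, #1=108, #2=90.
Highest is now #6 (378).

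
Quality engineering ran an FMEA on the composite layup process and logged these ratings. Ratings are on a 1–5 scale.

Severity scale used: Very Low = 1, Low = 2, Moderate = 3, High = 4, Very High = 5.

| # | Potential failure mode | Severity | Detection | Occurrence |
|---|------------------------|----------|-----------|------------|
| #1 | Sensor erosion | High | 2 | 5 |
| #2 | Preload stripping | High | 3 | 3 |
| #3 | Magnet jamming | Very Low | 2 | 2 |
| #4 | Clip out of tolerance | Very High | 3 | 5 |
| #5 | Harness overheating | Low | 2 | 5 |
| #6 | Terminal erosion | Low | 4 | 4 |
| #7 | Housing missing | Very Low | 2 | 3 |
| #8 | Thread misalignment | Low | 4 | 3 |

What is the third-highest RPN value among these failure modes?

36

RPN = Severity × Occurrence × Detection:
  #1: 4 × 5 × 2 = 40
  #2: 4 × 3 × 3 = 36
  #3: 1 × 2 × 2 = 4
  #4: 5 × 5 × 3 = 75
  #5: 2 × 5 × 2 = 20
  #6: 2 × 4 × 4 = 32
  #7: 1 × 3 × 2 = 6
  #8: 2 × 3 × 4 = 24
Sorted descending: 75, 40, 36, 32, 24, 20, 6, 4.
The third-highest RPN is 36 (#2).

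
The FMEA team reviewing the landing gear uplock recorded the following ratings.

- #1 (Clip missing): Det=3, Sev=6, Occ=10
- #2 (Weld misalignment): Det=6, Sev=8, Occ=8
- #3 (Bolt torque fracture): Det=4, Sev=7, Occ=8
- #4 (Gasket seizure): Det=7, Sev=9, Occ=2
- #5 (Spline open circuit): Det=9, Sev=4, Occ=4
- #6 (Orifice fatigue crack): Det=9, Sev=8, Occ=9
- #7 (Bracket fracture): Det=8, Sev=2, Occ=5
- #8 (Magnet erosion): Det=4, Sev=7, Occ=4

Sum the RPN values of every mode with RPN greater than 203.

RPN = Severity × Occurrence × Detection:
  #1: 6 × 10 × 3 = 180
  #2: 8 × 8 × 6 = 384
  #3: 7 × 8 × 4 = 224
  #4: 9 × 2 × 7 = 126
  #5: 4 × 4 × 9 = 144
  #6: 8 × 9 × 9 = 648
  #7: 2 × 5 × 8 = 80
  #8: 7 × 4 × 4 = 112
RPN > 203: #2 (384), #3 (224), #6 (648).
Sum: 384 + 224 + 648 = 1256.

1256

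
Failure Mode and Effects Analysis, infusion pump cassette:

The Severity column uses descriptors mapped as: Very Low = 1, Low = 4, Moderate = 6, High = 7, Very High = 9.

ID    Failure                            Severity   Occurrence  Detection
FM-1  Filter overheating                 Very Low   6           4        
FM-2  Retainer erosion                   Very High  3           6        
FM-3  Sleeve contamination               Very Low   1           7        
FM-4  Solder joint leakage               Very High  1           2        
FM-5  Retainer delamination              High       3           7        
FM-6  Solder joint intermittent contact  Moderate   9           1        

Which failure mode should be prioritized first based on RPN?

RPN = Severity × Occurrence × Detection:
  FM-1: 1 × 6 × 4 = 24
  FM-2: 9 × 3 × 6 = 162
  FM-3: 1 × 1 × 7 = 7
  FM-4: 9 × 1 × 2 = 18
  FM-5: 7 × 3 × 7 = 147
  FM-6: 6 × 9 × 1 = 54
Highest RPN is 162 → FM-2.

FM-2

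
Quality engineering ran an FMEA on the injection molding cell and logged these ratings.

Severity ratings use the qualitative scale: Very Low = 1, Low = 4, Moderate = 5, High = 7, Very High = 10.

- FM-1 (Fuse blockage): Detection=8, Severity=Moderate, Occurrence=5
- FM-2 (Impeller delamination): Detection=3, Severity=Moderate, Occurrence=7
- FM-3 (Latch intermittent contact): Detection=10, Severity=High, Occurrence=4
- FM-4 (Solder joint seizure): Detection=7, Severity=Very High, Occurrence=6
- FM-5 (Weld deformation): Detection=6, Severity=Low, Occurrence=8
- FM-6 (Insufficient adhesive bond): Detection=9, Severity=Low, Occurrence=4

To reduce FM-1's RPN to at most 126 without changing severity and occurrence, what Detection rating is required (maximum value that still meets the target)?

FM-1: S=5, O=5, D=8 → current RPN = 200.
Fixed product = 25. Need 25 × D ≤ 126, so D ≤ 126/25 = 5.04.
Maximum integer Detection rating = 5 (gives RPN 125; D=6 would give 150 > 126).

5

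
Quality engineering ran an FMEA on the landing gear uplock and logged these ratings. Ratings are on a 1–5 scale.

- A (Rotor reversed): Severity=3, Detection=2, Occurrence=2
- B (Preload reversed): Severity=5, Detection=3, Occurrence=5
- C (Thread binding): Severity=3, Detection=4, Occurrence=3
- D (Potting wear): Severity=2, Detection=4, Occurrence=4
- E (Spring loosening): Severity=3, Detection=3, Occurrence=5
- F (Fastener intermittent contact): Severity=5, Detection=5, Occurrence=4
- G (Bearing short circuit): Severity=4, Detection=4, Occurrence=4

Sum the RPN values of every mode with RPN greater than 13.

352

RPN = Severity × Occurrence × Detection:
  A: 3 × 2 × 2 = 12
  B: 5 × 5 × 3 = 75
  C: 3 × 3 × 4 = 36
  D: 2 × 4 × 4 = 32
  E: 3 × 5 × 3 = 45
  F: 5 × 4 × 5 = 100
  G: 4 × 4 × 4 = 64
RPN > 13: B (75), C (36), D (32), E (45), F (100), G (64).
Sum: 75 + 36 + 32 + 45 + 100 + 64 = 352.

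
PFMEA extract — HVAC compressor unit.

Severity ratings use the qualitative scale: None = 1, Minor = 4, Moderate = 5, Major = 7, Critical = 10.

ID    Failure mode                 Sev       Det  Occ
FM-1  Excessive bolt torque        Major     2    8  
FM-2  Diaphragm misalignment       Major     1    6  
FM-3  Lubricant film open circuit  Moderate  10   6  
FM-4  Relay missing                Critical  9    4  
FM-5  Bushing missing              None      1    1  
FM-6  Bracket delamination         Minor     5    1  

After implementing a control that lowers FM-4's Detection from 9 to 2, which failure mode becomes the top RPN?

FM-3

RPN = Severity × Occurrence × Detection:
  FM-1: 7 × 8 × 2 = 112
  FM-2: 7 × 6 × 1 = 42
  FM-3: 5 × 6 × 10 = 300
  FM-4: 10 × 4 × 9 = 360
  FM-5: 1 × 1 × 1 = 1
  FM-6: 4 × 1 × 5 = 20
After action: FM-4 → 10 × 4 × 2 = 80.
Revised RPNs: FM-3=300, FM-1=112, FM-4=80, FM-2=42, FM-6=20, FM-5=1.
Highest is now FM-3 (300).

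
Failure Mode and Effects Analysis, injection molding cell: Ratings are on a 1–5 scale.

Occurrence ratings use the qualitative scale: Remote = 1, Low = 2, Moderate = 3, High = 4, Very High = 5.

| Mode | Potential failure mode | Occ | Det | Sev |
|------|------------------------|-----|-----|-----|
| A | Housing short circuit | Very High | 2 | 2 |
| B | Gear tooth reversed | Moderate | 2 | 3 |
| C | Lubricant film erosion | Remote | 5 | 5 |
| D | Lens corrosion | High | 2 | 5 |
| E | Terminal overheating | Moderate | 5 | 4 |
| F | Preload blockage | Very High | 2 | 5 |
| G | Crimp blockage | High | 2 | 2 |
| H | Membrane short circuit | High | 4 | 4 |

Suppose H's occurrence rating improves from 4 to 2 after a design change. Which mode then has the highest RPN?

E

RPN = Severity × Occurrence × Detection:
  A: 2 × 5 × 2 = 20
  B: 3 × 3 × 2 = 18
  C: 5 × 1 × 5 = 25
  D: 5 × 4 × 2 = 40
  E: 4 × 3 × 5 = 60
  F: 5 × 5 × 2 = 50
  G: 2 × 4 × 2 = 16
  H: 4 × 4 × 4 = 64
After action: H → 4 × 2 × 4 = 32.
Revised RPNs: E=60, F=50, D=40, H=32, C=25, A=20, B=18, G=16.
Highest is now E (60).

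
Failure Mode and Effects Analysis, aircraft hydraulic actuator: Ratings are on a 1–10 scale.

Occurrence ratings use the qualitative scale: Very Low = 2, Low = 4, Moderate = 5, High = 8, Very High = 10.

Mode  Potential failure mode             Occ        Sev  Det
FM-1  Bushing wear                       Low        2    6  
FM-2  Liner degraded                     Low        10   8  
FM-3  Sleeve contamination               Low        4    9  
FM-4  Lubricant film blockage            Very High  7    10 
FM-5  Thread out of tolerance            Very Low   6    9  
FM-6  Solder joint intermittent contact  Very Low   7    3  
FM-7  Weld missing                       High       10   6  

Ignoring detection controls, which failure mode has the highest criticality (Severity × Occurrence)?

Criticality = Severity × Occurrence:
  FM-1: 2 × 4 = 8
  FM-2: 10 × 4 = 40
  FM-3: 4 × 4 = 16
  FM-4: 7 × 10 = 70
  FM-5: 6 × 2 = 12
  FM-6: 7 × 2 = 14
  FM-7: 10 × 8 = 80
Highest criticality is 80 → FM-7.

FM-7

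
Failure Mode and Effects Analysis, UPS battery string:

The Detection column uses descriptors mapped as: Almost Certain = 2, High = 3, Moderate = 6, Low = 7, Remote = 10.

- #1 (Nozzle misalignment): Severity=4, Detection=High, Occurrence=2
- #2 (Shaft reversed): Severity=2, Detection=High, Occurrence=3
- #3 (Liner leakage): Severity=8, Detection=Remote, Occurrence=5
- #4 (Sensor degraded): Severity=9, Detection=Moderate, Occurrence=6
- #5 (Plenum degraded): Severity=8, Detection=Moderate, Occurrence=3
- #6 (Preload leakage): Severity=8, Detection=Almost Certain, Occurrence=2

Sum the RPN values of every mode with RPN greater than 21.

RPN = Severity × Occurrence × Detection:
  #1: 4 × 2 × 3 = 24
  #2: 2 × 3 × 3 = 18
  #3: 8 × 5 × 10 = 400
  #4: 9 × 6 × 6 = 324
  #5: 8 × 3 × 6 = 144
  #6: 8 × 2 × 2 = 32
RPN > 21: #1 (24), #3 (400), #4 (324), #5 (144), #6 (32).
Sum: 24 + 400 + 324 + 144 + 32 = 924.

924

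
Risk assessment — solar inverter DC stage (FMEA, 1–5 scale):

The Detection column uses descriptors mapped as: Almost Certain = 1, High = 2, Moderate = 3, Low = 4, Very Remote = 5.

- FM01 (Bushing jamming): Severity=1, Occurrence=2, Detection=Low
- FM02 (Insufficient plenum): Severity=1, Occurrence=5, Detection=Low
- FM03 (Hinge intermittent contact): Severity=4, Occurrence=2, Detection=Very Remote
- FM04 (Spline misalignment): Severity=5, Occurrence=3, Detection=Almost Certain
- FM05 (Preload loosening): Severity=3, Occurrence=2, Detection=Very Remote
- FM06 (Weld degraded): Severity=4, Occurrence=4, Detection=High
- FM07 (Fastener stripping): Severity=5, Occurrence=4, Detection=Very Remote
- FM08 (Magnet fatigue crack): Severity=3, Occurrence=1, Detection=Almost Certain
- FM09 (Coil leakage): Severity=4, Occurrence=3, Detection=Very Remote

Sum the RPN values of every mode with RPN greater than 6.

RPN = Severity × Occurrence × Detection:
  FM01: 1 × 2 × 4 = 8
  FM02: 1 × 5 × 4 = 20
  FM03: 4 × 2 × 5 = 40
  FM04: 5 × 3 × 1 = 15
  FM05: 3 × 2 × 5 = 30
  FM06: 4 × 4 × 2 = 32
  FM07: 5 × 4 × 5 = 100
  FM08: 3 × 1 × 1 = 3
  FM09: 4 × 3 × 5 = 60
RPN > 6: FM01 (8), FM02 (20), FM03 (40), FM04 (15), FM05 (30), FM06 (32), FM07 (100), FM09 (60).
Sum: 8 + 20 + 40 + 15 + 30 + 32 + 100 + 60 = 305.

305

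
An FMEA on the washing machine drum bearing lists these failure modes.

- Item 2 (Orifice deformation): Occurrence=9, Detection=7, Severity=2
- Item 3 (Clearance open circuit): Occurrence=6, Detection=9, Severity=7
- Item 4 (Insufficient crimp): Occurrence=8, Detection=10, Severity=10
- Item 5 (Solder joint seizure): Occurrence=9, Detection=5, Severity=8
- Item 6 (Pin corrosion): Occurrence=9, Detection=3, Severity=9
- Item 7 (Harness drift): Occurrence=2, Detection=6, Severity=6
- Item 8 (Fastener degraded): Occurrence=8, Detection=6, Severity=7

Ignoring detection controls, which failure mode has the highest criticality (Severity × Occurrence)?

Item 6

Criticality = Severity × Occurrence:
  Item 2: 2 × 9 = 18
  Item 3: 7 × 6 = 42
  Item 4: 10 × 8 = 80
  Item 5: 8 × 9 = 72
  Item 6: 9 × 9 = 81
  Item 7: 6 × 2 = 12
  Item 8: 7 × 8 = 56
Highest criticality is 81 → Item 6.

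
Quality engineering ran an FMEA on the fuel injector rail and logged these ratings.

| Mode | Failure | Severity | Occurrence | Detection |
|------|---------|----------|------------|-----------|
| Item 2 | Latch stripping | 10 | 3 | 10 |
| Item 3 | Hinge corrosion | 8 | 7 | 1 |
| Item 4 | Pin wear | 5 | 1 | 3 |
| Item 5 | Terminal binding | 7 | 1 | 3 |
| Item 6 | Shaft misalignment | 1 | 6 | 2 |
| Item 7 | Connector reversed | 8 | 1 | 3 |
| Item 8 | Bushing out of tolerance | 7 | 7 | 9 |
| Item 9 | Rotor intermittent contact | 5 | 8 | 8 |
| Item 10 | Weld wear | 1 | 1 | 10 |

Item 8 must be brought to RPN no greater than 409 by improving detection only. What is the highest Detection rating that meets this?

8

Item 8: S=7, O=7, D=9 → current RPN = 441.
Fixed product = 49. Need 49 × D ≤ 409, so D ≤ 409/49 = 8.35.
Maximum integer Detection rating = 8 (gives RPN 392; D=9 would give 441 > 409).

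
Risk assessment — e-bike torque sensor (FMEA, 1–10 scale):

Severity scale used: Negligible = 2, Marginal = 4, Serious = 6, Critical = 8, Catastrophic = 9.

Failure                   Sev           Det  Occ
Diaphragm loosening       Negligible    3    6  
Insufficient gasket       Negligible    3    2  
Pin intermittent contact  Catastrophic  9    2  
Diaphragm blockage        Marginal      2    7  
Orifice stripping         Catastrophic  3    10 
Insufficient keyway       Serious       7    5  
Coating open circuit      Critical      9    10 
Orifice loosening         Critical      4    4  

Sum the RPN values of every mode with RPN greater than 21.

RPN = Severity × Occurrence × Detection:
  Diaphragm loosening: 2 × 6 × 3 = 36
  Insufficient gasket: 2 × 2 × 3 = 12
  Pin intermittent contact: 9 × 2 × 9 = 162
  Diaphragm blockage: 4 × 7 × 2 = 56
  Orifice stripping: 9 × 10 × 3 = 270
  Insufficient keyway: 6 × 5 × 7 = 210
  Coating open circuit: 8 × 10 × 9 = 720
  Orifice loosening: 8 × 4 × 4 = 128
RPN > 21: Diaphragm loosening (36), Pin intermittent contact (162), Diaphragm blockage (56), Orifice stripping (270), Insufficient keyway (210), Coating open circuit (720), Orifice loosening (128).
Sum: 36 + 162 + 56 + 270 + 210 + 720 + 128 = 1582.

1582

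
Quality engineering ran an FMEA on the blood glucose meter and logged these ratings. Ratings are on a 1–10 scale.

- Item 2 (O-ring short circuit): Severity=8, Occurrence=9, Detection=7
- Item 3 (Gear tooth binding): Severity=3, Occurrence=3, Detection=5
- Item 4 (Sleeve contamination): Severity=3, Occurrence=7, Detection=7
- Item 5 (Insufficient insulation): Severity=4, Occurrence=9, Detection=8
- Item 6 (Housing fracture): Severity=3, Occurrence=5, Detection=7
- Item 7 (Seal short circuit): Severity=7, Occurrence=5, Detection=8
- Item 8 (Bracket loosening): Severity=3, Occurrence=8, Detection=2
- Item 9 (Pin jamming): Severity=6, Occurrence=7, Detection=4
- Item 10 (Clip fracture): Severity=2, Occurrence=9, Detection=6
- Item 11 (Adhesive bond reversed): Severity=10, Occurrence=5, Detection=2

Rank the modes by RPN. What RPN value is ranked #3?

RPN = Severity × Occurrence × Detection:
  Item 2: 8 × 9 × 7 = 504
  Item 3: 3 × 3 × 5 = 45
  Item 4: 3 × 7 × 7 = 147
  Item 5: 4 × 9 × 8 = 288
  Item 6: 3 × 5 × 7 = 105
  Item 7: 7 × 5 × 8 = 280
  Item 8: 3 × 8 × 2 = 48
  Item 9: 6 × 7 × 4 = 168
  Item 10: 2 × 9 × 6 = 108
  Item 11: 10 × 5 × 2 = 100
Sorted descending: 504, 288, 280, 168, 147, 108, 105, 100, 48, 45.
The third-highest RPN is 280 (Item 7).

280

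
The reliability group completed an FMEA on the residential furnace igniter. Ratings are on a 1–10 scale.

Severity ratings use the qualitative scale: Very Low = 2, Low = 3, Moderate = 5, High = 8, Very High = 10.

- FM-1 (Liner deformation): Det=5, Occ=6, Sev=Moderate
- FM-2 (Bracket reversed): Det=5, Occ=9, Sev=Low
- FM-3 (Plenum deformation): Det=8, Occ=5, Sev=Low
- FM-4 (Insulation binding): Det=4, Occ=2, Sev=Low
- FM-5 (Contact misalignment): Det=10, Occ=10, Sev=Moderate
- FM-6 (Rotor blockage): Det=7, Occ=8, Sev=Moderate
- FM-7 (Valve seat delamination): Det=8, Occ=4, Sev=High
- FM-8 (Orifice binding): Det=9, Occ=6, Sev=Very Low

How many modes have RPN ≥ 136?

RPN = Severity × Occurrence × Detection:
  FM-1: 5 × 6 × 5 = 150
  FM-2: 3 × 9 × 5 = 135
  FM-3: 3 × 5 × 8 = 120
  FM-4: 3 × 2 × 4 = 24
  FM-5: 5 × 10 × 10 = 500
  FM-6: 5 × 8 × 7 = 280
  FM-7: 8 × 4 × 8 = 256
  FM-8: 2 × 6 × 9 = 108
Modes with RPN ≥ 136: FM-1 (150), FM-5 (500), FM-6 (280), FM-7 (256) → 4.

4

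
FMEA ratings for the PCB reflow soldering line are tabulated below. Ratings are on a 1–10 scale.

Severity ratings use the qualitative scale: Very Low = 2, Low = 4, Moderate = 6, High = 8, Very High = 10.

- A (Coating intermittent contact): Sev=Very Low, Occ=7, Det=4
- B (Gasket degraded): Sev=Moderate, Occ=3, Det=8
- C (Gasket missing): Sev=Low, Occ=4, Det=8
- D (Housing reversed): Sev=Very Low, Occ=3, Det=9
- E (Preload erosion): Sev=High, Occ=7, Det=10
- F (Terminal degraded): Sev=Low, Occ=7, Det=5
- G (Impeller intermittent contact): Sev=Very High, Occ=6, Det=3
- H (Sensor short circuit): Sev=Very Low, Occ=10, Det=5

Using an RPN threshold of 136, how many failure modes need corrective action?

RPN = Severity × Occurrence × Detection:
  A: 2 × 7 × 4 = 56
  B: 6 × 3 × 8 = 144
  C: 4 × 4 × 8 = 128
  D: 2 × 3 × 9 = 54
  E: 8 × 7 × 10 = 560
  F: 4 × 7 × 5 = 140
  G: 10 × 6 × 3 = 180
  H: 2 × 10 × 5 = 100
Modes with RPN ≥ 136: B (144), E (560), F (140), G (180) → 4.

4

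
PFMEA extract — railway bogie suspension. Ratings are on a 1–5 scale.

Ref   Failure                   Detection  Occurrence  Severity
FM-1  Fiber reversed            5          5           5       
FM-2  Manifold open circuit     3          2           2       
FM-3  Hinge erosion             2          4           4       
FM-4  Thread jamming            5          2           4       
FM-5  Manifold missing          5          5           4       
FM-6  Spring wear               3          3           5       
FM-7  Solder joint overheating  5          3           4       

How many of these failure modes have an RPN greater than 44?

RPN = Severity × Occurrence × Detection:
  FM-1: 5 × 5 × 5 = 125
  FM-2: 2 × 2 × 3 = 12
  FM-3: 4 × 4 × 2 = 32
  FM-4: 4 × 2 × 5 = 40
  FM-5: 4 × 5 × 5 = 100
  FM-6: 5 × 3 × 3 = 45
  FM-7: 4 × 3 × 5 = 60
Modes with RPN > 44: FM-1 (125), FM-5 (100), FM-6 (45), FM-7 (60) → 4.

4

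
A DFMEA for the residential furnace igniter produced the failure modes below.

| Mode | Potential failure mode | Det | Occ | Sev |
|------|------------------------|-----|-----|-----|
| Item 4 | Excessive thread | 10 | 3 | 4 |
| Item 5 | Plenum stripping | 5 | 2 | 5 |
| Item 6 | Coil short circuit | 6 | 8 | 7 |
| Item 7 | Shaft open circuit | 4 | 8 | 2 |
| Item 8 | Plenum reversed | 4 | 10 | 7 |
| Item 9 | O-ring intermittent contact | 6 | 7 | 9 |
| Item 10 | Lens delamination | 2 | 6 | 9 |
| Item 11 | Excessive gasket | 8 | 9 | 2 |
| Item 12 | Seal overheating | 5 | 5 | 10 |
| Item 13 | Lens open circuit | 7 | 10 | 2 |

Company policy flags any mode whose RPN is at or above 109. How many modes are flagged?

RPN = Severity × Occurrence × Detection:
  Item 4: 4 × 3 × 10 = 120
  Item 5: 5 × 2 × 5 = 50
  Item 6: 7 × 8 × 6 = 336
  Item 7: 2 × 8 × 4 = 64
  Item 8: 7 × 10 × 4 = 280
  Item 9: 9 × 7 × 6 = 378
  Item 10: 9 × 6 × 2 = 108
  Item 11: 2 × 9 × 8 = 144
  Item 12: 10 × 5 × 5 = 250
  Item 13: 2 × 10 × 7 = 140
Modes with RPN ≥ 109: Item 4 (120), Item 6 (336), Item 8 (280), Item 9 (378), Item 11 (144), Item 12 (250), Item 13 (140) → 7.

7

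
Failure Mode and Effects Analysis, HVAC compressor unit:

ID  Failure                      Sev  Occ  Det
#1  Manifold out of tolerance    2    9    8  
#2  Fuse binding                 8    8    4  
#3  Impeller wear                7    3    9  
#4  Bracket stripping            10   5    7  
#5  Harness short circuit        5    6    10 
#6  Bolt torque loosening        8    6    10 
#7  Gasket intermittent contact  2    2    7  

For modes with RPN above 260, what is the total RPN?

RPN = Severity × Occurrence × Detection:
  #1: 2 × 9 × 8 = 144
  #2: 8 × 8 × 4 = 256
  #3: 7 × 3 × 9 = 189
  #4: 10 × 5 × 7 = 350
  #5: 5 × 6 × 10 = 300
  #6: 8 × 6 × 10 = 480
  #7: 2 × 2 × 7 = 28
RPN > 260: #4 (350), #5 (300), #6 (480).
Sum: 350 + 300 + 480 = 1130.

1130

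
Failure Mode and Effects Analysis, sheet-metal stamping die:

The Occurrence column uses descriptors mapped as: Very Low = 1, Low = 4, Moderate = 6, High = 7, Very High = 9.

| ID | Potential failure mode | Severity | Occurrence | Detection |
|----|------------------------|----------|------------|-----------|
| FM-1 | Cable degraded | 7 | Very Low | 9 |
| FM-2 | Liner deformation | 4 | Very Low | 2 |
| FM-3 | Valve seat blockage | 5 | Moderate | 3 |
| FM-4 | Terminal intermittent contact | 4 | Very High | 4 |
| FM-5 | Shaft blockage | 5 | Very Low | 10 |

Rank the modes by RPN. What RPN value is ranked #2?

RPN = Severity × Occurrence × Detection:
  FM-1: 7 × 1 × 9 = 63
  FM-2: 4 × 1 × 2 = 8
  FM-3: 5 × 6 × 3 = 90
  FM-4: 4 × 9 × 4 = 144
  FM-5: 5 × 1 × 10 = 50
Sorted descending: 144, 90, 63, 50, 8.
The second-highest RPN is 90 (FM-3).

90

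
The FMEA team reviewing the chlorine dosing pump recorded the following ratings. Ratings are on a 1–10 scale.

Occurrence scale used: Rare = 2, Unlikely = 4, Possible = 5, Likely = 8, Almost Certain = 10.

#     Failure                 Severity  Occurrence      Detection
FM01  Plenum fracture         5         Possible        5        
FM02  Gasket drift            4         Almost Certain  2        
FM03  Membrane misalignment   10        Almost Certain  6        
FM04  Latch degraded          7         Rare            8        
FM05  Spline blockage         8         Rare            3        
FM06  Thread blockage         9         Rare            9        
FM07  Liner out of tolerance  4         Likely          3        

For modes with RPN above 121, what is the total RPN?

RPN = Severity × Occurrence × Detection:
  FM01: 5 × 5 × 5 = 125
  FM02: 4 × 10 × 2 = 80
  FM03: 10 × 10 × 6 = 600
  FM04: 7 × 2 × 8 = 112
  FM05: 8 × 2 × 3 = 48
  FM06: 9 × 2 × 9 = 162
  FM07: 4 × 8 × 3 = 96
RPN > 121: FM01 (125), FM03 (600), FM06 (162).
Sum: 125 + 600 + 162 = 887.

887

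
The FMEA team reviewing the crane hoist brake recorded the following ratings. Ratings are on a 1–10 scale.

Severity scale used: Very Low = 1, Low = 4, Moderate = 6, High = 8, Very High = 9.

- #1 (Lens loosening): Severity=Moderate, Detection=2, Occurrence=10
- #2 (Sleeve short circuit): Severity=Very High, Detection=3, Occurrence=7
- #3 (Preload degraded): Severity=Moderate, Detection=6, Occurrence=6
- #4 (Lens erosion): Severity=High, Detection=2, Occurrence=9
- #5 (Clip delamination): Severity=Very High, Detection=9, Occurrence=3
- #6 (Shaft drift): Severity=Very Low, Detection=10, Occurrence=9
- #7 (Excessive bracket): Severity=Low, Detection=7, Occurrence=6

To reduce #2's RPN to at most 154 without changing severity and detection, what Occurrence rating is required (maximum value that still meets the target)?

5

#2: S=9, O=7, D=3 → current RPN = 189.
Fixed product = 27. Need 27 × O ≤ 154, so O ≤ 154/27 = 5.70.
Maximum integer Occurrence rating = 5 (gives RPN 135; O=6 would give 162 > 154).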